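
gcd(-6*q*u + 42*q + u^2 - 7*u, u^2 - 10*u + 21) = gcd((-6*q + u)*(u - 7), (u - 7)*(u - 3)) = u - 7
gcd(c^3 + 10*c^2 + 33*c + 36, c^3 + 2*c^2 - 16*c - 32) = c + 4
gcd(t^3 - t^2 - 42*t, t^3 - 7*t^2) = t^2 - 7*t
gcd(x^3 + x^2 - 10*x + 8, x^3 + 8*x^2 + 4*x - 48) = x^2 + 2*x - 8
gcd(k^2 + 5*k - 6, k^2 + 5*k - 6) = k^2 + 5*k - 6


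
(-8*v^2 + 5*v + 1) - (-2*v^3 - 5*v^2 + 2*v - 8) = 2*v^3 - 3*v^2 + 3*v + 9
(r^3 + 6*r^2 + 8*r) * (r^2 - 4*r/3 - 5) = r^5 + 14*r^4/3 - 5*r^3 - 122*r^2/3 - 40*r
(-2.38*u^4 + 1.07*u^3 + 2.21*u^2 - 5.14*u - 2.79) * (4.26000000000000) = -10.1388*u^4 + 4.5582*u^3 + 9.4146*u^2 - 21.8964*u - 11.8854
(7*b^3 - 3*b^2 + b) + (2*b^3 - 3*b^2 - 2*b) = 9*b^3 - 6*b^2 - b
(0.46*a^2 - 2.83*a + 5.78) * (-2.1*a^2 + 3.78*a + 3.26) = -0.966*a^4 + 7.6818*a^3 - 21.3358*a^2 + 12.6226*a + 18.8428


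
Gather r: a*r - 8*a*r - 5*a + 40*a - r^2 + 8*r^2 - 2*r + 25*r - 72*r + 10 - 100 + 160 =35*a + 7*r^2 + r*(-7*a - 49) + 70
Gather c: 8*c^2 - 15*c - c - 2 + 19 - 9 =8*c^2 - 16*c + 8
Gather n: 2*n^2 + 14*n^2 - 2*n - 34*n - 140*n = 16*n^2 - 176*n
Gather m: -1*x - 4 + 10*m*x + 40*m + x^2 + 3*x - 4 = m*(10*x + 40) + x^2 + 2*x - 8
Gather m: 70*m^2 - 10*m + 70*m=70*m^2 + 60*m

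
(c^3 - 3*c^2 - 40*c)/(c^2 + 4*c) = (c^2 - 3*c - 40)/(c + 4)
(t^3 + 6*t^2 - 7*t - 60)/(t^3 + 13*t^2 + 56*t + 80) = (t - 3)/(t + 4)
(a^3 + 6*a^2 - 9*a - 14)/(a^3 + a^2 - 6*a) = (a^2 + 8*a + 7)/(a*(a + 3))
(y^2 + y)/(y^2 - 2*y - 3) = y/(y - 3)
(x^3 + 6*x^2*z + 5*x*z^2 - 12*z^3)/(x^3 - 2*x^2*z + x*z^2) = (x^2 + 7*x*z + 12*z^2)/(x*(x - z))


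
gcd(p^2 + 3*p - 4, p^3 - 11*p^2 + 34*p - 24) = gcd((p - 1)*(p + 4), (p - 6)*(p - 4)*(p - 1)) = p - 1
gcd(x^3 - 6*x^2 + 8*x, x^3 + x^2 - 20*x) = x^2 - 4*x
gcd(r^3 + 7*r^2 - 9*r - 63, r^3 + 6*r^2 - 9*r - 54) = r^2 - 9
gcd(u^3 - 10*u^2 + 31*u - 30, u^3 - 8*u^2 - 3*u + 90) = u - 5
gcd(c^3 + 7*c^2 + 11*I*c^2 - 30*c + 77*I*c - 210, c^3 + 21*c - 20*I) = c + 5*I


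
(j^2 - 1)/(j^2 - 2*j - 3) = (j - 1)/(j - 3)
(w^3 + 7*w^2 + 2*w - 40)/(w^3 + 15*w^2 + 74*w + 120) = (w - 2)/(w + 6)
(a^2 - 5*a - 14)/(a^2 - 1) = (a^2 - 5*a - 14)/(a^2 - 1)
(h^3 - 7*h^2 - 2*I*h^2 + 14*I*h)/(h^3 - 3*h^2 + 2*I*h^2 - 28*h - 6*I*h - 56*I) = h*(h - 2*I)/(h^2 + 2*h*(2 + I) + 8*I)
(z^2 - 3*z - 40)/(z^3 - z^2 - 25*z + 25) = (z - 8)/(z^2 - 6*z + 5)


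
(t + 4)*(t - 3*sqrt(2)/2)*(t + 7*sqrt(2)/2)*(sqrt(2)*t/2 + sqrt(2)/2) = sqrt(2)*t^4/2 + 2*t^3 + 5*sqrt(2)*t^3/2 - 13*sqrt(2)*t^2/4 + 10*t^2 - 105*sqrt(2)*t/4 + 8*t - 21*sqrt(2)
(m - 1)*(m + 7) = m^2 + 6*m - 7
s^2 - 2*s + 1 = (s - 1)^2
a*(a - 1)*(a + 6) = a^3 + 5*a^2 - 6*a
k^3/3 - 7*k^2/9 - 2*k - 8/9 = (k/3 + 1/3)*(k - 4)*(k + 2/3)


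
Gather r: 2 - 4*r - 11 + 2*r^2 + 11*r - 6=2*r^2 + 7*r - 15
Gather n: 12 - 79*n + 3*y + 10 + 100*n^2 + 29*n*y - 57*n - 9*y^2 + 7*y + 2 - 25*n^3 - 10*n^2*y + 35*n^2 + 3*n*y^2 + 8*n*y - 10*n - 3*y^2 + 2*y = -25*n^3 + n^2*(135 - 10*y) + n*(3*y^2 + 37*y - 146) - 12*y^2 + 12*y + 24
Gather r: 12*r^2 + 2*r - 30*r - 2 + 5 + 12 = 12*r^2 - 28*r + 15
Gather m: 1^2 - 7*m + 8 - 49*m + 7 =16 - 56*m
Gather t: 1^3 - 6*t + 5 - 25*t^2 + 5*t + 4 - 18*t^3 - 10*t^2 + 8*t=-18*t^3 - 35*t^2 + 7*t + 10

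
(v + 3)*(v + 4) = v^2 + 7*v + 12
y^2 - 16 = (y - 4)*(y + 4)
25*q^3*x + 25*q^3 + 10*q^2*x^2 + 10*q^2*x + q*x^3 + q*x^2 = (5*q + x)^2*(q*x + q)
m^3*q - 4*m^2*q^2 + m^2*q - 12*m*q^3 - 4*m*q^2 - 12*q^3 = (m - 6*q)*(m + 2*q)*(m*q + q)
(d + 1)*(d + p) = d^2 + d*p + d + p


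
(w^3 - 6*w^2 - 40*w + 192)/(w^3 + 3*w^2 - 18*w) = (w^2 - 12*w + 32)/(w*(w - 3))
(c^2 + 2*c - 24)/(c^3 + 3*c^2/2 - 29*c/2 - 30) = 2*(c + 6)/(2*c^2 + 11*c + 15)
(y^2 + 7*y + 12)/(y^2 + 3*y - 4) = (y + 3)/(y - 1)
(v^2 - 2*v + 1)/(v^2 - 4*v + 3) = (v - 1)/(v - 3)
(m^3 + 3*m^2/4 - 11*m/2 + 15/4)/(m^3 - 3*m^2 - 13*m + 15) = (m - 5/4)/(m - 5)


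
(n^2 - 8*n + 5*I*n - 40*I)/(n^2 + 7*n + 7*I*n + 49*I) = (n^2 + n*(-8 + 5*I) - 40*I)/(n^2 + 7*n*(1 + I) + 49*I)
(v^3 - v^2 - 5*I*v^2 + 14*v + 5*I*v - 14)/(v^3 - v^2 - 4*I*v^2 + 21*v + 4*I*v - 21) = (v + 2*I)/(v + 3*I)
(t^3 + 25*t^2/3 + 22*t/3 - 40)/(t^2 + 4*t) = t + 13/3 - 10/t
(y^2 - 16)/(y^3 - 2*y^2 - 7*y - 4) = (y + 4)/(y^2 + 2*y + 1)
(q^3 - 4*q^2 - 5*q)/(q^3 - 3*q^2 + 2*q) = (q^2 - 4*q - 5)/(q^2 - 3*q + 2)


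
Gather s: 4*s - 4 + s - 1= 5*s - 5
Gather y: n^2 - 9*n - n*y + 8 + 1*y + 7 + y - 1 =n^2 - 9*n + y*(2 - n) + 14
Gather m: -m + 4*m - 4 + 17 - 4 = 3*m + 9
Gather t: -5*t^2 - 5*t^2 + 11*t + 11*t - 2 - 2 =-10*t^2 + 22*t - 4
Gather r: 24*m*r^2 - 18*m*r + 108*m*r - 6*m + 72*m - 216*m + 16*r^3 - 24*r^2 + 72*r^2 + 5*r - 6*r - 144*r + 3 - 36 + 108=-150*m + 16*r^3 + r^2*(24*m + 48) + r*(90*m - 145) + 75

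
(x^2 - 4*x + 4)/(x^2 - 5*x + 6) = (x - 2)/(x - 3)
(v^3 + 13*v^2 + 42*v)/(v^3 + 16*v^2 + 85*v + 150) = v*(v + 7)/(v^2 + 10*v + 25)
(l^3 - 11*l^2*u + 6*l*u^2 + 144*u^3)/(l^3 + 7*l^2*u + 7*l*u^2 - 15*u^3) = (-l^2 + 14*l*u - 48*u^2)/(-l^2 - 4*l*u + 5*u^2)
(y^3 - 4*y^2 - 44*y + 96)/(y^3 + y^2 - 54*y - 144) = (y - 2)/(y + 3)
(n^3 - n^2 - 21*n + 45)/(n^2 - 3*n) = n + 2 - 15/n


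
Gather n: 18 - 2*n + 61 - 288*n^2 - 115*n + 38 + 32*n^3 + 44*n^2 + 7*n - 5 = 32*n^3 - 244*n^2 - 110*n + 112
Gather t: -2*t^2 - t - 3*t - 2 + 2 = -2*t^2 - 4*t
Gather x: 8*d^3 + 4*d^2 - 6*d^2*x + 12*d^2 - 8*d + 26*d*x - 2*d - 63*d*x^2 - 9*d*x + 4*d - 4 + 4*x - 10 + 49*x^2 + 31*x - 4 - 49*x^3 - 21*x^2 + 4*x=8*d^3 + 16*d^2 - 6*d - 49*x^3 + x^2*(28 - 63*d) + x*(-6*d^2 + 17*d + 39) - 18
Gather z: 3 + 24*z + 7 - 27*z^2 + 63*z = -27*z^2 + 87*z + 10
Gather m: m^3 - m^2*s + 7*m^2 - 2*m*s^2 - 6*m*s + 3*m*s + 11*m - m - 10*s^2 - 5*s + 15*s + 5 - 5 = m^3 + m^2*(7 - s) + m*(-2*s^2 - 3*s + 10) - 10*s^2 + 10*s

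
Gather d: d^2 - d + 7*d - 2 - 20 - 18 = d^2 + 6*d - 40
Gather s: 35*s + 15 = 35*s + 15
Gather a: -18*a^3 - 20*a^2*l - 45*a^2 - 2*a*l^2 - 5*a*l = -18*a^3 + a^2*(-20*l - 45) + a*(-2*l^2 - 5*l)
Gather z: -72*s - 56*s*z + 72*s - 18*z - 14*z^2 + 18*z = -56*s*z - 14*z^2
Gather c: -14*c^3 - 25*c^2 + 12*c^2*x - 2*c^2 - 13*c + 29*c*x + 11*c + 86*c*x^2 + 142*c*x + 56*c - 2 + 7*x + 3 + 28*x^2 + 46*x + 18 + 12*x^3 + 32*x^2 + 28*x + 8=-14*c^3 + c^2*(12*x - 27) + c*(86*x^2 + 171*x + 54) + 12*x^3 + 60*x^2 + 81*x + 27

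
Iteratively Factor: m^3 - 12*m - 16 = (m + 2)*(m^2 - 2*m - 8) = (m - 4)*(m + 2)*(m + 2)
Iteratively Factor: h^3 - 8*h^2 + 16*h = (h - 4)*(h^2 - 4*h) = h*(h - 4)*(h - 4)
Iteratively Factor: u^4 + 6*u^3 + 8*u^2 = (u)*(u^3 + 6*u^2 + 8*u) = u*(u + 4)*(u^2 + 2*u) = u^2*(u + 4)*(u + 2)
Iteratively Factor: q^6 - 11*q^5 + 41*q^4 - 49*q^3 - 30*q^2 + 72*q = (q - 3)*(q^5 - 8*q^4 + 17*q^3 + 2*q^2 - 24*q) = (q - 4)*(q - 3)*(q^4 - 4*q^3 + q^2 + 6*q) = (q - 4)*(q - 3)*(q + 1)*(q^3 - 5*q^2 + 6*q) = q*(q - 4)*(q - 3)*(q + 1)*(q^2 - 5*q + 6) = q*(q - 4)*(q - 3)^2*(q + 1)*(q - 2)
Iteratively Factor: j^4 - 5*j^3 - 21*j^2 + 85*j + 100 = (j + 4)*(j^3 - 9*j^2 + 15*j + 25) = (j + 1)*(j + 4)*(j^2 - 10*j + 25) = (j - 5)*(j + 1)*(j + 4)*(j - 5)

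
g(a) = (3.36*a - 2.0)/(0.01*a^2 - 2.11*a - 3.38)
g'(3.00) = -0.17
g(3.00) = -0.84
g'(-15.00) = -0.03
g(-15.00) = -1.72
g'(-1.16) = -18.55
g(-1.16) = 6.42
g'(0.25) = -1.02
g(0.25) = 0.30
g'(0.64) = -0.70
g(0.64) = -0.03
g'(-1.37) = -70.89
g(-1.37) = 14.03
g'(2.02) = -0.27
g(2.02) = -0.63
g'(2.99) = -0.17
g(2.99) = -0.84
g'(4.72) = -0.09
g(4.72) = -1.06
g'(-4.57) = -0.39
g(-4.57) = -2.68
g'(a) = (2.11 - 0.02*a)*(3.36*a - 2.0)/(0.01*a^2 - 2.11*a - 3.38)^2 + 3.36/(0.01*a^2 - 2.11*a - 3.38) = (-0.0336*a^2 + 0.04*a - 15.5768)/(0.0001*a^4 - 0.0422*a^3 + 4.3845*a^2 + 14.2636*a + 11.4244)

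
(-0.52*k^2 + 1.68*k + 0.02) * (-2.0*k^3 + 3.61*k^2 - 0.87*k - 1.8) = 1.04*k^5 - 5.2372*k^4 + 6.4772*k^3 - 0.4534*k^2 - 3.0414*k - 0.036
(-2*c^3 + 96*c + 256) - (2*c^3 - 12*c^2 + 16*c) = -4*c^3 + 12*c^2 + 80*c + 256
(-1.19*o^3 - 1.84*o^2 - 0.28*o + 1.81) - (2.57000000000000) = -1.19*o^3 - 1.84*o^2 - 0.28*o - 0.76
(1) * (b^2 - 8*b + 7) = b^2 - 8*b + 7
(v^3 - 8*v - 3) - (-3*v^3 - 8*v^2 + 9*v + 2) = 4*v^3 + 8*v^2 - 17*v - 5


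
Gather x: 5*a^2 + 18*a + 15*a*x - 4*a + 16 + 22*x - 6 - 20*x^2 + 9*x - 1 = 5*a^2 + 14*a - 20*x^2 + x*(15*a + 31) + 9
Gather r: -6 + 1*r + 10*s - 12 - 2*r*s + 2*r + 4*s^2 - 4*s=r*(3 - 2*s) + 4*s^2 + 6*s - 18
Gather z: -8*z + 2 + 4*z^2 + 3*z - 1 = 4*z^2 - 5*z + 1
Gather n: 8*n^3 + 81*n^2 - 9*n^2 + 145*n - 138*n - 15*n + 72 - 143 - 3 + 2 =8*n^3 + 72*n^2 - 8*n - 72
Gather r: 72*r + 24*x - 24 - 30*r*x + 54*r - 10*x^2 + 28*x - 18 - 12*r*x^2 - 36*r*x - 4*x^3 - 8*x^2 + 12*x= r*(-12*x^2 - 66*x + 126) - 4*x^3 - 18*x^2 + 64*x - 42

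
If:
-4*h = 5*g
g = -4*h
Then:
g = 0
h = 0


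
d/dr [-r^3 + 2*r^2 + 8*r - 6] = -3*r^2 + 4*r + 8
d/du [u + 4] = 1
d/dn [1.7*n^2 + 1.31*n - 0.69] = 3.4*n + 1.31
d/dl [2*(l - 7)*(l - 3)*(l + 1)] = 6*l^2 - 36*l + 22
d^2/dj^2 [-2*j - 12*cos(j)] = 12*cos(j)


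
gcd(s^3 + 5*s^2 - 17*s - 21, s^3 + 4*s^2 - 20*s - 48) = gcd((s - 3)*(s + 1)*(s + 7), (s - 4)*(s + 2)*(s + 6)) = 1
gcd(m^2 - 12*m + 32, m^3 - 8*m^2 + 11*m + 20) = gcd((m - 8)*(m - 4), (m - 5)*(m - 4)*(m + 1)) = m - 4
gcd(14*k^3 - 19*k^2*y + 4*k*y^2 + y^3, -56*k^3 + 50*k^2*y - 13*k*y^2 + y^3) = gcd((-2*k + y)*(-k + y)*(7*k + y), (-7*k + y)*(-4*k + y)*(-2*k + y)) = -2*k + y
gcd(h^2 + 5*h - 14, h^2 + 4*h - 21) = h + 7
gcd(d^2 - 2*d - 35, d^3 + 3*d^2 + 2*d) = 1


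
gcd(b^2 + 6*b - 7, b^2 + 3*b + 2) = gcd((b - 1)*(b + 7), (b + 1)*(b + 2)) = 1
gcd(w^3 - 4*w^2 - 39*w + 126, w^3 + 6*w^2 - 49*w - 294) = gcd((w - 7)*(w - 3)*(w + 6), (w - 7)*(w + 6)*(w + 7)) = w^2 - w - 42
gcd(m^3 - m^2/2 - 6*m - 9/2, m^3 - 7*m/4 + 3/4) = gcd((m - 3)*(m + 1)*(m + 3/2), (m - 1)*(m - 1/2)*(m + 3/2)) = m + 3/2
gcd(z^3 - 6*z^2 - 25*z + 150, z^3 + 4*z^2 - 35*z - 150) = z^2 - z - 30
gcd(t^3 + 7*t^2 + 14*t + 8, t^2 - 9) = 1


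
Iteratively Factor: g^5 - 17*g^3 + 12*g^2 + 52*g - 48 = (g - 2)*(g^4 + 2*g^3 - 13*g^2 - 14*g + 24) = (g - 2)*(g - 1)*(g^3 + 3*g^2 - 10*g - 24) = (g - 2)*(g - 1)*(g + 2)*(g^2 + g - 12) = (g - 3)*(g - 2)*(g - 1)*(g + 2)*(g + 4)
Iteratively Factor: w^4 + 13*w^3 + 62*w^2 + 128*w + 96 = (w + 3)*(w^3 + 10*w^2 + 32*w + 32) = (w + 3)*(w + 4)*(w^2 + 6*w + 8) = (w + 3)*(w + 4)^2*(w + 2)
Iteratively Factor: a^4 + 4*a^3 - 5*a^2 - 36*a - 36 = (a + 2)*(a^3 + 2*a^2 - 9*a - 18) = (a - 3)*(a + 2)*(a^2 + 5*a + 6) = (a - 3)*(a + 2)*(a + 3)*(a + 2)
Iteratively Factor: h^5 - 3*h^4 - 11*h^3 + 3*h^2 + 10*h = (h)*(h^4 - 3*h^3 - 11*h^2 + 3*h + 10) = h*(h + 2)*(h^3 - 5*h^2 - h + 5) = h*(h - 5)*(h + 2)*(h^2 - 1) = h*(h - 5)*(h + 1)*(h + 2)*(h - 1)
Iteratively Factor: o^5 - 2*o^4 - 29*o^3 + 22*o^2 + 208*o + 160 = (o - 5)*(o^4 + 3*o^3 - 14*o^2 - 48*o - 32) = (o - 5)*(o + 4)*(o^3 - o^2 - 10*o - 8) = (o - 5)*(o - 4)*(o + 4)*(o^2 + 3*o + 2) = (o - 5)*(o - 4)*(o + 2)*(o + 4)*(o + 1)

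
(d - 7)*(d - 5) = d^2 - 12*d + 35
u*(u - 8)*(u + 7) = u^3 - u^2 - 56*u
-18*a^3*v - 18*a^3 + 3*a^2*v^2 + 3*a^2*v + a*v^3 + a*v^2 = (-3*a + v)*(6*a + v)*(a*v + a)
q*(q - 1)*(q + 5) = q^3 + 4*q^2 - 5*q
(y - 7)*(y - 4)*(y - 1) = y^3 - 12*y^2 + 39*y - 28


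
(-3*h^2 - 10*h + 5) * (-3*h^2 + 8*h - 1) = 9*h^4 + 6*h^3 - 92*h^2 + 50*h - 5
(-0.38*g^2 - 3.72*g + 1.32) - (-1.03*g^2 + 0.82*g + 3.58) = 0.65*g^2 - 4.54*g - 2.26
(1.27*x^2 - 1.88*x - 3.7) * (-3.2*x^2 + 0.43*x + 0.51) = -4.064*x^4 + 6.5621*x^3 + 11.6793*x^2 - 2.5498*x - 1.887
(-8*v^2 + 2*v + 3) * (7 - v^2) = 8*v^4 - 2*v^3 - 59*v^2 + 14*v + 21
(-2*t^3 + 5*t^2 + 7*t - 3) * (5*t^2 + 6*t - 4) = -10*t^5 + 13*t^4 + 73*t^3 + 7*t^2 - 46*t + 12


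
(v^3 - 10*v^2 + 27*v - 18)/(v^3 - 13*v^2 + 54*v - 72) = (v - 1)/(v - 4)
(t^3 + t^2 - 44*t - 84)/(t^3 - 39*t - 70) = (t + 6)/(t + 5)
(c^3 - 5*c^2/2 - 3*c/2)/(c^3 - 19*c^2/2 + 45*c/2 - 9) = c*(2*c + 1)/(2*c^2 - 13*c + 6)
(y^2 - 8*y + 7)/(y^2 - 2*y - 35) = (y - 1)/(y + 5)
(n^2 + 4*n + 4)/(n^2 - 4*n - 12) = (n + 2)/(n - 6)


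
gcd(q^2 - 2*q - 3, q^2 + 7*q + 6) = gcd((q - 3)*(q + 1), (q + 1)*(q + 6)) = q + 1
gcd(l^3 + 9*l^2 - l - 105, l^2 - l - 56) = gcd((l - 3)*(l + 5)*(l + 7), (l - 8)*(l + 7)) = l + 7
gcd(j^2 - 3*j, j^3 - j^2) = j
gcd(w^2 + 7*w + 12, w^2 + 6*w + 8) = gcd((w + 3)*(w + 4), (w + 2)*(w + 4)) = w + 4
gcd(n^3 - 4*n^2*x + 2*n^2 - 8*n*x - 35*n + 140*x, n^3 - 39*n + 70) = n^2 + 2*n - 35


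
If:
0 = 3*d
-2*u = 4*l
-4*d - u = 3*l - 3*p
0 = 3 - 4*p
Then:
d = 0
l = 9/4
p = 3/4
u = -9/2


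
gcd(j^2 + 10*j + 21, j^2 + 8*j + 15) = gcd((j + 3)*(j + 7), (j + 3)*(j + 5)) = j + 3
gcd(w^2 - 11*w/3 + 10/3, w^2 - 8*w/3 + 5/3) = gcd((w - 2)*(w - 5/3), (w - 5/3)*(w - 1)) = w - 5/3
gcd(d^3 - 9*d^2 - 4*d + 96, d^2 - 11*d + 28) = d - 4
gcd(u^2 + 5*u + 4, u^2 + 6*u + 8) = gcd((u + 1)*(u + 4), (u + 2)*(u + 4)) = u + 4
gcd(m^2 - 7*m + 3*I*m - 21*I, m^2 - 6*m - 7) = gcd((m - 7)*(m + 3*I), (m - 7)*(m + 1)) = m - 7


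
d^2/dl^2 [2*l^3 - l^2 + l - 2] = 12*l - 2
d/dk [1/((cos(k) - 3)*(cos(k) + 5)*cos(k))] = (3*sin(k) - 15*sin(k)/cos(k)^2 + 4*tan(k))/((cos(k) - 3)^2*(cos(k) + 5)^2)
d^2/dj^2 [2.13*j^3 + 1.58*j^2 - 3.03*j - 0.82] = 12.78*j + 3.16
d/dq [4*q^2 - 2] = 8*q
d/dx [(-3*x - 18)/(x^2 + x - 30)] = 3/(x^2 - 10*x + 25)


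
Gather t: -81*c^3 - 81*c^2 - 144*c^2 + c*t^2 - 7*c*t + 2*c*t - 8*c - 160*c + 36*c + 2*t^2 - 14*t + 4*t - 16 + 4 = -81*c^3 - 225*c^2 - 132*c + t^2*(c + 2) + t*(-5*c - 10) - 12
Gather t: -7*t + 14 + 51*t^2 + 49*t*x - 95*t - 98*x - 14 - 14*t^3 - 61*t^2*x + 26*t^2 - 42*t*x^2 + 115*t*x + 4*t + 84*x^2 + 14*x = -14*t^3 + t^2*(77 - 61*x) + t*(-42*x^2 + 164*x - 98) + 84*x^2 - 84*x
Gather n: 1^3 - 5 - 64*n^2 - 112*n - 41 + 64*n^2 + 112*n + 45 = 0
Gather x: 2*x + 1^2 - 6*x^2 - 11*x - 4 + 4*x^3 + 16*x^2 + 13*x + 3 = 4*x^3 + 10*x^2 + 4*x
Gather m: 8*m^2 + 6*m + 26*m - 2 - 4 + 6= 8*m^2 + 32*m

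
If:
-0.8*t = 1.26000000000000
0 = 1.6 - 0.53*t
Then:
No Solution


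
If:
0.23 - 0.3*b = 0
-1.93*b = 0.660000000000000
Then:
No Solution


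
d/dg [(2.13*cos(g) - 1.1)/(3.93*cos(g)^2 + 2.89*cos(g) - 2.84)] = (8.3709*cos(g)^2 - 8.646*cos(g) + 2.8702)*sin(g)/(15.4449*cos(g)^4 + 22.7154*cos(g)^3 - 13.9703*cos(g)^2 - 16.4152*cos(g) + 8.0656)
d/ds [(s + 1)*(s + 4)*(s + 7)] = 3*s^2 + 24*s + 39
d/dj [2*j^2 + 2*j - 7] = 4*j + 2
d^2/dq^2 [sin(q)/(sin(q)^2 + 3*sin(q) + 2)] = -((cos(q)^2 - 1)^2 + 4*sin(q)*cos(q)^2 + 10*cos(q)^2 + 2)/((sin(q) + 1)^2*(sin(q) + 2)^3)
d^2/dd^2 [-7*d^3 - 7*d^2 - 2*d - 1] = -42*d - 14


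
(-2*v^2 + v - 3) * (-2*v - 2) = 4*v^3 + 2*v^2 + 4*v + 6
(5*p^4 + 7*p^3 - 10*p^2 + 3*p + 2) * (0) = 0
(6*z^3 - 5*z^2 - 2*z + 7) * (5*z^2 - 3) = 30*z^5 - 25*z^4 - 28*z^3 + 50*z^2 + 6*z - 21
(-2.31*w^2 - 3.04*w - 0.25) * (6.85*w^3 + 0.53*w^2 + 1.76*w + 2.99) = -15.8235*w^5 - 22.0483*w^4 - 7.3893*w^3 - 12.3898*w^2 - 9.5296*w - 0.7475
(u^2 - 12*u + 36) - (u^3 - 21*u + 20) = -u^3 + u^2 + 9*u + 16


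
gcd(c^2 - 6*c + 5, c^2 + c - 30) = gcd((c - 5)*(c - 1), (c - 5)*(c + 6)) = c - 5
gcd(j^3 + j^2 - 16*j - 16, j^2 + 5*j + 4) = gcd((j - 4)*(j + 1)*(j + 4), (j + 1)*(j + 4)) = j^2 + 5*j + 4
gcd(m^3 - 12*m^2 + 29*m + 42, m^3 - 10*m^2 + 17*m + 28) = m^2 - 6*m - 7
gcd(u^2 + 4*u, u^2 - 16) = u + 4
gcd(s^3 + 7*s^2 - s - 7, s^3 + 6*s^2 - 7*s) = s^2 + 6*s - 7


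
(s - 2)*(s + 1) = s^2 - s - 2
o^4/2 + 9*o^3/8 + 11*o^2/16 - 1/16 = (o/2 + 1/4)*(o - 1/4)*(o + 1)^2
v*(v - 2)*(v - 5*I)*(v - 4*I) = v^4 - 2*v^3 - 9*I*v^3 - 20*v^2 + 18*I*v^2 + 40*v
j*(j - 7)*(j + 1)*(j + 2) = j^4 - 4*j^3 - 19*j^2 - 14*j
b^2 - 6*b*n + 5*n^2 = (b - 5*n)*(b - n)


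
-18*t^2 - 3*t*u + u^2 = (-6*t + u)*(3*t + u)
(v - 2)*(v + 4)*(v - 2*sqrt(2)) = v^3 - 2*sqrt(2)*v^2 + 2*v^2 - 8*v - 4*sqrt(2)*v + 16*sqrt(2)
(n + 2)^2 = n^2 + 4*n + 4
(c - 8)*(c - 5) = c^2 - 13*c + 40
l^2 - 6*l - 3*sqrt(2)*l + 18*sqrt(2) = (l - 6)*(l - 3*sqrt(2))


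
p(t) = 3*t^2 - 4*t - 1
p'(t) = 6*t - 4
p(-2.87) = 35.19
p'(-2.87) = -21.22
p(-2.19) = 22.15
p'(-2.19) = -17.14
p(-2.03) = 19.48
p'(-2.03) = -16.18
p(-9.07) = 282.07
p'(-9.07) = -58.42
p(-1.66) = 13.91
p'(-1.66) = -13.96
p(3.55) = 22.61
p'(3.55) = 17.30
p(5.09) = 56.36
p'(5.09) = 26.54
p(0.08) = -1.30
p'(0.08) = -3.52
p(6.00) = 83.00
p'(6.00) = 32.00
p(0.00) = -1.00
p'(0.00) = -4.00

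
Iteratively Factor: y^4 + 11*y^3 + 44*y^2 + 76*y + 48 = (y + 2)*(y^3 + 9*y^2 + 26*y + 24) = (y + 2)^2*(y^2 + 7*y + 12) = (y + 2)^2*(y + 4)*(y + 3)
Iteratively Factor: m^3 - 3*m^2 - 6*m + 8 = (m - 1)*(m^2 - 2*m - 8) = (m - 1)*(m + 2)*(m - 4)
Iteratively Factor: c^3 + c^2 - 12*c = (c + 4)*(c^2 - 3*c) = c*(c + 4)*(c - 3)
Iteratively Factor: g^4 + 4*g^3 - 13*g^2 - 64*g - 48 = (g + 3)*(g^3 + g^2 - 16*g - 16) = (g + 1)*(g + 3)*(g^2 - 16) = (g + 1)*(g + 3)*(g + 4)*(g - 4)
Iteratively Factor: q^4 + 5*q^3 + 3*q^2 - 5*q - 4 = (q + 4)*(q^3 + q^2 - q - 1) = (q - 1)*(q + 4)*(q^2 + 2*q + 1) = (q - 1)*(q + 1)*(q + 4)*(q + 1)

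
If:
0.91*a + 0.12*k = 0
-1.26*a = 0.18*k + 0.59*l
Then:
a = 5.61904761904762*l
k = -42.6111111111111*l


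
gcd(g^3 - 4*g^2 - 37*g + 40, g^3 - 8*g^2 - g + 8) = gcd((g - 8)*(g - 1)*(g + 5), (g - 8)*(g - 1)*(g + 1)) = g^2 - 9*g + 8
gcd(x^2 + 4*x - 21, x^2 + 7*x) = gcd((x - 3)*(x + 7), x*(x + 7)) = x + 7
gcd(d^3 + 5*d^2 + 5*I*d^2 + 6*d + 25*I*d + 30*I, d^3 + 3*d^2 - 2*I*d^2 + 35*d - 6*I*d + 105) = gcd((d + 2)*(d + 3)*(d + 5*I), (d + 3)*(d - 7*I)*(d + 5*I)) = d^2 + d*(3 + 5*I) + 15*I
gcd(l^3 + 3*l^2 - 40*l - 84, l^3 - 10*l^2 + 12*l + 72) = l^2 - 4*l - 12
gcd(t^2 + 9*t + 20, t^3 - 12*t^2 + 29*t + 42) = 1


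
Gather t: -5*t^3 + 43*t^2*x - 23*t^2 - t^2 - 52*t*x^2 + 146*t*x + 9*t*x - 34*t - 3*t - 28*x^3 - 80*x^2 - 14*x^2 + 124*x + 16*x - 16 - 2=-5*t^3 + t^2*(43*x - 24) + t*(-52*x^2 + 155*x - 37) - 28*x^3 - 94*x^2 + 140*x - 18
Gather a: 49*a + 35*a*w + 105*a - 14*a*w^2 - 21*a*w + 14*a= a*(-14*w^2 + 14*w + 168)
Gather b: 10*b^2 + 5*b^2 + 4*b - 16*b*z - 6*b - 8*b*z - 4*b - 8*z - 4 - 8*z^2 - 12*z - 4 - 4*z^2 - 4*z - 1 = 15*b^2 + b*(-24*z - 6) - 12*z^2 - 24*z - 9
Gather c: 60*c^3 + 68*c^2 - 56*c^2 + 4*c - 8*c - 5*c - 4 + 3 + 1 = 60*c^3 + 12*c^2 - 9*c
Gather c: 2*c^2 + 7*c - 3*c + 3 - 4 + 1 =2*c^2 + 4*c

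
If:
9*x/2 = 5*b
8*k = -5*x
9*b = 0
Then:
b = 0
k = 0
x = 0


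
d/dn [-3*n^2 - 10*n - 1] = -6*n - 10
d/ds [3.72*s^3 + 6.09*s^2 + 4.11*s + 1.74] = 11.16*s^2 + 12.18*s + 4.11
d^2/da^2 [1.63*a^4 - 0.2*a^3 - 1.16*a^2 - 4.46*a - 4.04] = 19.56*a^2 - 1.2*a - 2.32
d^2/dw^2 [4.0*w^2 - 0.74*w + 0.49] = 8.00000000000000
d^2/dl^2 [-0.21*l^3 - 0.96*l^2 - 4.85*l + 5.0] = -1.26*l - 1.92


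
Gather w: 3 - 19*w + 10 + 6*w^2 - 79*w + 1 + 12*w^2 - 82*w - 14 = 18*w^2 - 180*w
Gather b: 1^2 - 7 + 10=4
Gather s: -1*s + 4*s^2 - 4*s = 4*s^2 - 5*s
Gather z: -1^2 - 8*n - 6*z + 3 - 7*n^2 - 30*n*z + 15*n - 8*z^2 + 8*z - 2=-7*n^2 + 7*n - 8*z^2 + z*(2 - 30*n)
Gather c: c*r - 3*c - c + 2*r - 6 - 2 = c*(r - 4) + 2*r - 8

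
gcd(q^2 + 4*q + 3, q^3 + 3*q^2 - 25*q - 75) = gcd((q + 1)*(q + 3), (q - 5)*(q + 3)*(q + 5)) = q + 3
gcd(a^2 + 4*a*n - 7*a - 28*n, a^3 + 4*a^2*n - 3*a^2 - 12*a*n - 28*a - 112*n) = a^2 + 4*a*n - 7*a - 28*n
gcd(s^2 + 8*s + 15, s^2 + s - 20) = s + 5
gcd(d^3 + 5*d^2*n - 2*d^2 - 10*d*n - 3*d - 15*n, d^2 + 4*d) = 1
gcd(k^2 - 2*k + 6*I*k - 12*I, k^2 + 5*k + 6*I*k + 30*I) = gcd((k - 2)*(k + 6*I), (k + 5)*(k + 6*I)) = k + 6*I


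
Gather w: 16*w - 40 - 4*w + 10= 12*w - 30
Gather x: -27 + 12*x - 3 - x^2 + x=-x^2 + 13*x - 30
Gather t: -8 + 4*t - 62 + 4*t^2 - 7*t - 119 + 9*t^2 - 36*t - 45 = 13*t^2 - 39*t - 234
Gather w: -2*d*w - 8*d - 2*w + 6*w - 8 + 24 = -8*d + w*(4 - 2*d) + 16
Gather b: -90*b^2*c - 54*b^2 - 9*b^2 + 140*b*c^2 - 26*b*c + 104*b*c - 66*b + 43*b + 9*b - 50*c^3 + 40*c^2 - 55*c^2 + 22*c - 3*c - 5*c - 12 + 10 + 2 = b^2*(-90*c - 63) + b*(140*c^2 + 78*c - 14) - 50*c^3 - 15*c^2 + 14*c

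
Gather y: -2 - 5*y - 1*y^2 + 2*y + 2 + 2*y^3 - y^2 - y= 2*y^3 - 2*y^2 - 4*y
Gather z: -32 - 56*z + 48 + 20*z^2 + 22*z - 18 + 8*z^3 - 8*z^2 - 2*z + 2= 8*z^3 + 12*z^2 - 36*z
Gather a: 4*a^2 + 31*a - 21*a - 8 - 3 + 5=4*a^2 + 10*a - 6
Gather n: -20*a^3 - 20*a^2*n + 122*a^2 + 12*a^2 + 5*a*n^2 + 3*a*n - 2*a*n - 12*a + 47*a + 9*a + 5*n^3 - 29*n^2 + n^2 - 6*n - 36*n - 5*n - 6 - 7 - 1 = -20*a^3 + 134*a^2 + 44*a + 5*n^3 + n^2*(5*a - 28) + n*(-20*a^2 + a - 47) - 14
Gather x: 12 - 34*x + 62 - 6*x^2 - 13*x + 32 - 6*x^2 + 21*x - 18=-12*x^2 - 26*x + 88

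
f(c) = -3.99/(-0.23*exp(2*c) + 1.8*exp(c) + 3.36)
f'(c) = -3.99*(0.46*exp(2*c) - 1.8*exp(c))/(-0.23*exp(2*c) + 1.8*exp(c) + 3.36)^2 = (7.182 - 1.8354*exp(c))*exp(c)/(-0.23*exp(2*c) + 1.8*exp(c) + 3.36)^2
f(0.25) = -0.75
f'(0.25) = 0.22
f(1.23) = -0.58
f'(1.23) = 0.07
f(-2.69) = -1.15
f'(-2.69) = 0.04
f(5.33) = 0.00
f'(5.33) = -0.00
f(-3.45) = -1.17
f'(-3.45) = 0.02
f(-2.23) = -1.12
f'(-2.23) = 0.06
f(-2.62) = -1.14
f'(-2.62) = 0.04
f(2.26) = 7.78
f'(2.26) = -379.51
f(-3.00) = -1.16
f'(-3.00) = 0.03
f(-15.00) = -1.19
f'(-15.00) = 0.00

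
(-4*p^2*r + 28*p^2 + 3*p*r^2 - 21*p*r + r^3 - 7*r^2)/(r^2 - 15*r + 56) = (-4*p^2 + 3*p*r + r^2)/(r - 8)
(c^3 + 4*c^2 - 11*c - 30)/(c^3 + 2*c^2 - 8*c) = (c^3 + 4*c^2 - 11*c - 30)/(c*(c^2 + 2*c - 8))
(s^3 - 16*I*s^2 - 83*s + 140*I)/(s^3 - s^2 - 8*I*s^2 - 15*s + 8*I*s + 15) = (s^2 - 11*I*s - 28)/(s^2 - s*(1 + 3*I) + 3*I)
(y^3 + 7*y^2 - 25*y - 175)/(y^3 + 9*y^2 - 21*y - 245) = (y + 5)/(y + 7)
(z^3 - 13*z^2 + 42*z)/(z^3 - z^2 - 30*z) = (z - 7)/(z + 5)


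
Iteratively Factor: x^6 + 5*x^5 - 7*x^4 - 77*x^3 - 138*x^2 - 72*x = (x + 2)*(x^5 + 3*x^4 - 13*x^3 - 51*x^2 - 36*x) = (x + 1)*(x + 2)*(x^4 + 2*x^3 - 15*x^2 - 36*x) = (x - 4)*(x + 1)*(x + 2)*(x^3 + 6*x^2 + 9*x) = x*(x - 4)*(x + 1)*(x + 2)*(x^2 + 6*x + 9) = x*(x - 4)*(x + 1)*(x + 2)*(x + 3)*(x + 3)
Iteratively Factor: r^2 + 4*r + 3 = (r + 3)*(r + 1)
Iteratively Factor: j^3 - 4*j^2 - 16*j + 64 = (j + 4)*(j^2 - 8*j + 16) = (j - 4)*(j + 4)*(j - 4)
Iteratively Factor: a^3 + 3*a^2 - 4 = (a + 2)*(a^2 + a - 2) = (a - 1)*(a + 2)*(a + 2)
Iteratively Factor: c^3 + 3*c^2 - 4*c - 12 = (c + 2)*(c^2 + c - 6) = (c - 2)*(c + 2)*(c + 3)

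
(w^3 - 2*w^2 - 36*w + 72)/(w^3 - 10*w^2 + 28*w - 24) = (w + 6)/(w - 2)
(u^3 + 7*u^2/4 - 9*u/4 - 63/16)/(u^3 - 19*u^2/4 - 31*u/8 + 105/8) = (u + 3/2)/(u - 5)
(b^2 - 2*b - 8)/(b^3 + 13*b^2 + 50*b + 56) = (b - 4)/(b^2 + 11*b + 28)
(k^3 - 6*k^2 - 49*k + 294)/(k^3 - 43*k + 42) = (k - 7)/(k - 1)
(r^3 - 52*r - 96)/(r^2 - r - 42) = (r^2 - 6*r - 16)/(r - 7)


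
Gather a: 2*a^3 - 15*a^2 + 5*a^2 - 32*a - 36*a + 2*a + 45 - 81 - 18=2*a^3 - 10*a^2 - 66*a - 54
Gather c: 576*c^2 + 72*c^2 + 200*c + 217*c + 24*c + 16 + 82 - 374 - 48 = 648*c^2 + 441*c - 324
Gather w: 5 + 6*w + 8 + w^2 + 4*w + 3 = w^2 + 10*w + 16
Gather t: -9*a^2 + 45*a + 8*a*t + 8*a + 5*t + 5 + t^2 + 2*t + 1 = -9*a^2 + 53*a + t^2 + t*(8*a + 7) + 6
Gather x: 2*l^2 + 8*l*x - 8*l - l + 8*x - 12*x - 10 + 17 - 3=2*l^2 - 9*l + x*(8*l - 4) + 4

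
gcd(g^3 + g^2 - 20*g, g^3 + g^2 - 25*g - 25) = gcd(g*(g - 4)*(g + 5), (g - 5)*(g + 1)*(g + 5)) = g + 5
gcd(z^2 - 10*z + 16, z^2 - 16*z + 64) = z - 8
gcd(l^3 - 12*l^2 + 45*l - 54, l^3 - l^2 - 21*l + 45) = l^2 - 6*l + 9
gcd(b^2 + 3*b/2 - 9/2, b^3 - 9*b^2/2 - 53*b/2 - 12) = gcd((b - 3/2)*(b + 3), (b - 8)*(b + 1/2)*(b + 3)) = b + 3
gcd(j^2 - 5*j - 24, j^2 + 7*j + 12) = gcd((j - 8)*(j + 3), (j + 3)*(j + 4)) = j + 3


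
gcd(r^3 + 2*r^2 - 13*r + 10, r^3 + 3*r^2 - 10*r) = r^2 + 3*r - 10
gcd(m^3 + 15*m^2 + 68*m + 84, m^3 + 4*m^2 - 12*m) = m + 6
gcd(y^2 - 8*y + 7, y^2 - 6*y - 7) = y - 7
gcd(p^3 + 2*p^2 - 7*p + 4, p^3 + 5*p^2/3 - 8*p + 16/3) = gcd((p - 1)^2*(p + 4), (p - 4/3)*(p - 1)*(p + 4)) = p^2 + 3*p - 4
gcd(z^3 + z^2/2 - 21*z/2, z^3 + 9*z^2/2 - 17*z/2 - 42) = z^2 + z/2 - 21/2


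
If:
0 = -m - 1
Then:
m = -1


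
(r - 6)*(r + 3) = r^2 - 3*r - 18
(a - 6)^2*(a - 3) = a^3 - 15*a^2 + 72*a - 108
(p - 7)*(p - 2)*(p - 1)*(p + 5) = p^4 - 5*p^3 - 27*p^2 + 101*p - 70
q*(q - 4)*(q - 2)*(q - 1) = q^4 - 7*q^3 + 14*q^2 - 8*q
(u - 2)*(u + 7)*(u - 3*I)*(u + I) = u^4 + 5*u^3 - 2*I*u^3 - 11*u^2 - 10*I*u^2 + 15*u + 28*I*u - 42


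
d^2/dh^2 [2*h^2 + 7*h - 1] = 4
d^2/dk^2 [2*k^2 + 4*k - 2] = 4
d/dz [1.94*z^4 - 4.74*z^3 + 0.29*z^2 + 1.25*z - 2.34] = 7.76*z^3 - 14.22*z^2 + 0.58*z + 1.25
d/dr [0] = 0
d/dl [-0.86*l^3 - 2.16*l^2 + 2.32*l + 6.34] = -2.58*l^2 - 4.32*l + 2.32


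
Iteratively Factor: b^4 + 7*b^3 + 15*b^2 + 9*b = (b + 1)*(b^3 + 6*b^2 + 9*b) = (b + 1)*(b + 3)*(b^2 + 3*b) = b*(b + 1)*(b + 3)*(b + 3)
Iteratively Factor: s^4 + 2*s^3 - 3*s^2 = (s)*(s^3 + 2*s^2 - 3*s) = s^2*(s^2 + 2*s - 3) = s^2*(s - 1)*(s + 3)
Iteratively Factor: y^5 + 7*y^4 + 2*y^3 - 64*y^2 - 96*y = (y + 4)*(y^4 + 3*y^3 - 10*y^2 - 24*y) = (y - 3)*(y + 4)*(y^3 + 6*y^2 + 8*y) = y*(y - 3)*(y + 4)*(y^2 + 6*y + 8) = y*(y - 3)*(y + 2)*(y + 4)*(y + 4)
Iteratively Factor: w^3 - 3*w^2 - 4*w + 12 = (w - 3)*(w^2 - 4) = (w - 3)*(w + 2)*(w - 2)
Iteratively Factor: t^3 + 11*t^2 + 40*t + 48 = (t + 3)*(t^2 + 8*t + 16) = (t + 3)*(t + 4)*(t + 4)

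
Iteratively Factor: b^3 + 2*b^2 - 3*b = (b)*(b^2 + 2*b - 3) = b*(b + 3)*(b - 1)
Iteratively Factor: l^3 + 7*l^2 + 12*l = (l + 3)*(l^2 + 4*l) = (l + 3)*(l + 4)*(l)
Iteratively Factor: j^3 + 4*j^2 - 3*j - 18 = (j + 3)*(j^2 + j - 6) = (j - 2)*(j + 3)*(j + 3)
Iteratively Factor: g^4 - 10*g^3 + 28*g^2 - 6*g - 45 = (g - 3)*(g^3 - 7*g^2 + 7*g + 15) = (g - 5)*(g - 3)*(g^2 - 2*g - 3) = (g - 5)*(g - 3)^2*(g + 1)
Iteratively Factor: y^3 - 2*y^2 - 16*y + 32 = (y - 2)*(y^2 - 16) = (y - 4)*(y - 2)*(y + 4)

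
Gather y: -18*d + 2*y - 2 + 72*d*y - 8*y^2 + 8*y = -18*d - 8*y^2 + y*(72*d + 10) - 2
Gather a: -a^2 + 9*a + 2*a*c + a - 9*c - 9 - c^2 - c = -a^2 + a*(2*c + 10) - c^2 - 10*c - 9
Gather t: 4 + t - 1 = t + 3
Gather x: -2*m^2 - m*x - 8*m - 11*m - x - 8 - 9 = -2*m^2 - 19*m + x*(-m - 1) - 17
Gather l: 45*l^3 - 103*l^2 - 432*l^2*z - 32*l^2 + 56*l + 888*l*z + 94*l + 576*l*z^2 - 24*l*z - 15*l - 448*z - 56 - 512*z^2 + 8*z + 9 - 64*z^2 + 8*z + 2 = 45*l^3 + l^2*(-432*z - 135) + l*(576*z^2 + 864*z + 135) - 576*z^2 - 432*z - 45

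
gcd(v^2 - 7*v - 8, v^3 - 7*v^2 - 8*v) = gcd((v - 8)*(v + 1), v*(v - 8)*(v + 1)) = v^2 - 7*v - 8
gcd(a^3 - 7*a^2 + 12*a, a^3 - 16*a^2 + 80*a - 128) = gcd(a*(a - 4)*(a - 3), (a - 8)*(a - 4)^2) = a - 4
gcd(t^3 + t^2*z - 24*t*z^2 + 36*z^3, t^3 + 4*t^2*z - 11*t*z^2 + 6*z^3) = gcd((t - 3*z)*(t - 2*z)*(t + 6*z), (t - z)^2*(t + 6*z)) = t + 6*z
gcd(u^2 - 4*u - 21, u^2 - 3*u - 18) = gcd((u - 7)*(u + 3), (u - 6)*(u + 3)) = u + 3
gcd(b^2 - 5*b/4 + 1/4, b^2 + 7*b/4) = 1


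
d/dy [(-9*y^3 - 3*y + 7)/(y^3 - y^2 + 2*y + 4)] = (9*y^4 - 30*y^3 - 132*y^2 + 14*y - 26)/(y^6 - 2*y^5 + 5*y^4 + 4*y^3 - 4*y^2 + 16*y + 16)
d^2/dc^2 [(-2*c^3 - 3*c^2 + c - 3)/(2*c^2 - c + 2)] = 2*(4*c^3 + 12*c^2 - 18*c - 1)/(8*c^6 - 12*c^5 + 30*c^4 - 25*c^3 + 30*c^2 - 12*c + 8)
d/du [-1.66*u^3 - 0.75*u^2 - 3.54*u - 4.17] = -4.98*u^2 - 1.5*u - 3.54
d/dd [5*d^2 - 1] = 10*d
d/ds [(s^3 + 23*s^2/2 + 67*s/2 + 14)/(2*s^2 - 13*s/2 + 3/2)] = (8*s^4 - 52*s^3 - 549*s^2 - 86*s + 565)/(16*s^4 - 104*s^3 + 193*s^2 - 78*s + 9)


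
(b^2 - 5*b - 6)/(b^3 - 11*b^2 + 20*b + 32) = (b - 6)/(b^2 - 12*b + 32)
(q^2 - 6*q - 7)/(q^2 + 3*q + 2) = (q - 7)/(q + 2)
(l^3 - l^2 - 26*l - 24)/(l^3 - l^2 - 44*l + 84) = (l^2 + 5*l + 4)/(l^2 + 5*l - 14)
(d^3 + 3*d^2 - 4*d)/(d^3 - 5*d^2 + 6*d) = (d^2 + 3*d - 4)/(d^2 - 5*d + 6)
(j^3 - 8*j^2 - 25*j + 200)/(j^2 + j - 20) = (j^2 - 13*j + 40)/(j - 4)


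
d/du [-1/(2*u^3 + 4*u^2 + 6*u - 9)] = 2*(3*u^2 + 4*u + 3)/(2*u^3 + 4*u^2 + 6*u - 9)^2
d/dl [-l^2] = -2*l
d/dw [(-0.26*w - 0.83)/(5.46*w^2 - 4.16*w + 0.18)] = (1.4196*w^2 + 9.0636*w - 3.4996)/(29.8116*w^4 - 45.4272*w^3 + 19.2712*w^2 - 1.4976*w + 0.0324)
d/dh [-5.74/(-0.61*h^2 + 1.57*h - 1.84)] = (9.0118 - 7.0028*h)/(0.61*h^2 - 1.57*h + 1.84)^2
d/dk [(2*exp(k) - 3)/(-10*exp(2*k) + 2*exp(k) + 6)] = (10*exp(2*k) - 30*exp(k) + 9)*exp(k)/(2*(25*exp(4*k) - 10*exp(3*k) - 29*exp(2*k) + 6*exp(k) + 9))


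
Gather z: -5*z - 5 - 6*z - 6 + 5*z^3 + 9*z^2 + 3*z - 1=5*z^3 + 9*z^2 - 8*z - 12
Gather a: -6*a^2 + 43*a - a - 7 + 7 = -6*a^2 + 42*a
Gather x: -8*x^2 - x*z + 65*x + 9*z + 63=-8*x^2 + x*(65 - z) + 9*z + 63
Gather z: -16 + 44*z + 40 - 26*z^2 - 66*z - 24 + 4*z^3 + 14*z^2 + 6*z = 4*z^3 - 12*z^2 - 16*z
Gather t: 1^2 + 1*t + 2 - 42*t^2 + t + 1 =-42*t^2 + 2*t + 4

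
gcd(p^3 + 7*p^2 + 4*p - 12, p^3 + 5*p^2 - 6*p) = p^2 + 5*p - 6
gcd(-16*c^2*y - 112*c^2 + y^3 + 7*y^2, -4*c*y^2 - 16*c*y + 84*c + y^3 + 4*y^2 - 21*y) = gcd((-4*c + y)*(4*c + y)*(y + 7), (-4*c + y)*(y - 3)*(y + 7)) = -4*c*y - 28*c + y^2 + 7*y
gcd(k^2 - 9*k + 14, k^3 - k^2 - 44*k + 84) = k - 2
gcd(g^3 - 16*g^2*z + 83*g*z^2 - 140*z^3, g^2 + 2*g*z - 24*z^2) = -g + 4*z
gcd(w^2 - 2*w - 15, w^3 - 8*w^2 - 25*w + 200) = w - 5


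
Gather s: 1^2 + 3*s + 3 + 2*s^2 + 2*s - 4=2*s^2 + 5*s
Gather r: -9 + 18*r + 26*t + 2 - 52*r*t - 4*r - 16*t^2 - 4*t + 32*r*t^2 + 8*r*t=r*(32*t^2 - 44*t + 14) - 16*t^2 + 22*t - 7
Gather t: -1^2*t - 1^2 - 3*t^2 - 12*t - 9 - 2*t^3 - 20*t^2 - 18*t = -2*t^3 - 23*t^2 - 31*t - 10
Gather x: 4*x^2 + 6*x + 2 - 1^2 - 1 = 4*x^2 + 6*x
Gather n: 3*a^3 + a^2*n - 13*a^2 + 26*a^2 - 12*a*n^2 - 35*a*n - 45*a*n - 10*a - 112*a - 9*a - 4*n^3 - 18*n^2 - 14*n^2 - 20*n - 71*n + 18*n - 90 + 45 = 3*a^3 + 13*a^2 - 131*a - 4*n^3 + n^2*(-12*a - 32) + n*(a^2 - 80*a - 73) - 45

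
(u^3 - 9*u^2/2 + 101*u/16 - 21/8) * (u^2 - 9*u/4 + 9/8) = u^5 - 27*u^4/4 + 281*u^3/16 - 1401*u^2/64 + 1665*u/128 - 189/64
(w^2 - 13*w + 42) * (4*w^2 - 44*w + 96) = 4*w^4 - 96*w^3 + 836*w^2 - 3096*w + 4032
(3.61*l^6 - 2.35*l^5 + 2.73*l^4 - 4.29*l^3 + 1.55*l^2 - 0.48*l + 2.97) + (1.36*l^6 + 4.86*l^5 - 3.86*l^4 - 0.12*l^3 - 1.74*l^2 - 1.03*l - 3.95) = 4.97*l^6 + 2.51*l^5 - 1.13*l^4 - 4.41*l^3 - 0.19*l^2 - 1.51*l - 0.98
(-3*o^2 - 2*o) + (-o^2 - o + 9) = -4*o^2 - 3*o + 9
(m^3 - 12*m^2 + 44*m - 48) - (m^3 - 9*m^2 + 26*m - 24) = -3*m^2 + 18*m - 24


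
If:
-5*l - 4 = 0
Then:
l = -4/5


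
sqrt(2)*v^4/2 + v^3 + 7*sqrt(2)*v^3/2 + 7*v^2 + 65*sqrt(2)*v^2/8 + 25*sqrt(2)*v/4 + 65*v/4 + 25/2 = (v + 5/2)^2*(v + sqrt(2))*(sqrt(2)*v/2 + sqrt(2))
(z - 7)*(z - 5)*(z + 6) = z^3 - 6*z^2 - 37*z + 210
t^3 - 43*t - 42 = (t - 7)*(t + 1)*(t + 6)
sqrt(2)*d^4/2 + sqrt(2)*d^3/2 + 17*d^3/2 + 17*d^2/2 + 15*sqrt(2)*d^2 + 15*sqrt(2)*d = d*(d + 5*sqrt(2)/2)*(d + 6*sqrt(2))*(sqrt(2)*d/2 + sqrt(2)/2)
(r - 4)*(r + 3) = r^2 - r - 12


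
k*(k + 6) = k^2 + 6*k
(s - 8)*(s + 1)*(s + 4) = s^3 - 3*s^2 - 36*s - 32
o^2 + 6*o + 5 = (o + 1)*(o + 5)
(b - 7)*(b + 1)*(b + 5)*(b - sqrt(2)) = b^4 - sqrt(2)*b^3 - b^3 - 37*b^2 + sqrt(2)*b^2 - 35*b + 37*sqrt(2)*b + 35*sqrt(2)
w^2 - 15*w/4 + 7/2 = (w - 2)*(w - 7/4)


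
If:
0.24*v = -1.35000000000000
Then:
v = -5.62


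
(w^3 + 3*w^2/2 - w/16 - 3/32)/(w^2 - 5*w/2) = (32*w^3 + 48*w^2 - 2*w - 3)/(16*w*(2*w - 5))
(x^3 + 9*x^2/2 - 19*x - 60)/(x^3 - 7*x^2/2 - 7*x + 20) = (x + 6)/(x - 2)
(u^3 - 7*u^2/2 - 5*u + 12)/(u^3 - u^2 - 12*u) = (u^2 + u/2 - 3)/(u*(u + 3))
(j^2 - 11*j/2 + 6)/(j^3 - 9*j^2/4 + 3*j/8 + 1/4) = 4*(2*j^2 - 11*j + 12)/(8*j^3 - 18*j^2 + 3*j + 2)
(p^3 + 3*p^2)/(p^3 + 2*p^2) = (p + 3)/(p + 2)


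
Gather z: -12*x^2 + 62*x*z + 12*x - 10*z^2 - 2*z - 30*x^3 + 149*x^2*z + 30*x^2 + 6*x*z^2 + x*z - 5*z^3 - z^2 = -30*x^3 + 18*x^2 + 12*x - 5*z^3 + z^2*(6*x - 11) + z*(149*x^2 + 63*x - 2)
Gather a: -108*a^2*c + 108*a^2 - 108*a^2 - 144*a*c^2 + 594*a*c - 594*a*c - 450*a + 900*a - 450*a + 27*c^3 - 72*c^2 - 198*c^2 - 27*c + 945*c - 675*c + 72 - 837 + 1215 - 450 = -108*a^2*c - 144*a*c^2 + 27*c^3 - 270*c^2 + 243*c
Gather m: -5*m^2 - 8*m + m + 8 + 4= -5*m^2 - 7*m + 12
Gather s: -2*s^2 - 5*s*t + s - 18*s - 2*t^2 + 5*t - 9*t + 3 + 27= -2*s^2 + s*(-5*t - 17) - 2*t^2 - 4*t + 30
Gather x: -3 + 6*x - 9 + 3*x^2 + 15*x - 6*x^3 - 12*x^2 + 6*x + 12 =-6*x^3 - 9*x^2 + 27*x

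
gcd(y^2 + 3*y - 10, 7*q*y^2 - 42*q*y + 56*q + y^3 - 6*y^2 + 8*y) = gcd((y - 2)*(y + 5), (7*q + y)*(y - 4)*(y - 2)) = y - 2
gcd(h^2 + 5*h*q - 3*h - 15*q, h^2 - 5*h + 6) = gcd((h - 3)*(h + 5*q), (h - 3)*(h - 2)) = h - 3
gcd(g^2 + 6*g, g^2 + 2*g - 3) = 1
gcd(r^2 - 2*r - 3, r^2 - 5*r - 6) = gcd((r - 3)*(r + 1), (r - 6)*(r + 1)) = r + 1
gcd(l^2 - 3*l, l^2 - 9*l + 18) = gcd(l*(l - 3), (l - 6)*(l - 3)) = l - 3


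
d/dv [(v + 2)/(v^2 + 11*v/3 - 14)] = 3*(3*v^2 + 11*v - (v + 2)*(6*v + 11) - 42)/(3*v^2 + 11*v - 42)^2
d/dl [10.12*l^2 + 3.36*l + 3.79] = 20.24*l + 3.36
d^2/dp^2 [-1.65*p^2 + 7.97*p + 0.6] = -3.30000000000000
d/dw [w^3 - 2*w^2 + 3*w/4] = 3*w^2 - 4*w + 3/4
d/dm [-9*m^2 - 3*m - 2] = -18*m - 3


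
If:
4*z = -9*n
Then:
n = -4*z/9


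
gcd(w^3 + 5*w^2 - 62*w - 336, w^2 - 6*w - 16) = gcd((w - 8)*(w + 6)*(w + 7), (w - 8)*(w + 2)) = w - 8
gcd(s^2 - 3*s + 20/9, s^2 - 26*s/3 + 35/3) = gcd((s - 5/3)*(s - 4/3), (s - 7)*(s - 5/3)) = s - 5/3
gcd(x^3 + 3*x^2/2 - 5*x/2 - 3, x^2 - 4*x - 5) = x + 1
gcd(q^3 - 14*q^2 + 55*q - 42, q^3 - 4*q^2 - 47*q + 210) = q - 6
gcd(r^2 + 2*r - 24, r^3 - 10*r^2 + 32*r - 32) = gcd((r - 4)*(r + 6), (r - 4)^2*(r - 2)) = r - 4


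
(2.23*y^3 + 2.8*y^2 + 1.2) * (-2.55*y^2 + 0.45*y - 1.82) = -5.6865*y^5 - 6.1365*y^4 - 2.7986*y^3 - 8.156*y^2 + 0.54*y - 2.184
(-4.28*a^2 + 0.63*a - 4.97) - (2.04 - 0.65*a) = -4.28*a^2 + 1.28*a - 7.01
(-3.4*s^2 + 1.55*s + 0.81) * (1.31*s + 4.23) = -4.454*s^3 - 12.3515*s^2 + 7.6176*s + 3.4263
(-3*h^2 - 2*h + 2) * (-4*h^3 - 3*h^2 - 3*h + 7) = 12*h^5 + 17*h^4 + 7*h^3 - 21*h^2 - 20*h + 14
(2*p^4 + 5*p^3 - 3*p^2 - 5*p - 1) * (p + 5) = 2*p^5 + 15*p^4 + 22*p^3 - 20*p^2 - 26*p - 5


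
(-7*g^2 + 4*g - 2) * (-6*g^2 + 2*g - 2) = 42*g^4 - 38*g^3 + 34*g^2 - 12*g + 4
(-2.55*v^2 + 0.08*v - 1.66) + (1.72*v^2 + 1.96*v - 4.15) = -0.83*v^2 + 2.04*v - 5.81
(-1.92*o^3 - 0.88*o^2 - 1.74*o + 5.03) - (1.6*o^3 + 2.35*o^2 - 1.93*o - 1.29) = -3.52*o^3 - 3.23*o^2 + 0.19*o + 6.32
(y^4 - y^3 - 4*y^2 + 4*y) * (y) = y^5 - y^4 - 4*y^3 + 4*y^2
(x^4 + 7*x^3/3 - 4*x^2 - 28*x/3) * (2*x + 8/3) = 2*x^5 + 22*x^4/3 - 16*x^3/9 - 88*x^2/3 - 224*x/9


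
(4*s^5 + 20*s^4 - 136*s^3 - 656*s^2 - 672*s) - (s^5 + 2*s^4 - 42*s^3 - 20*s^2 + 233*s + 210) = 3*s^5 + 18*s^4 - 94*s^3 - 636*s^2 - 905*s - 210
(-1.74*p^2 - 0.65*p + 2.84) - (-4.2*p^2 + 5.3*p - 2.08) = 2.46*p^2 - 5.95*p + 4.92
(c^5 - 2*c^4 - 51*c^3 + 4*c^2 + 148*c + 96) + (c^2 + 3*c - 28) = c^5 - 2*c^4 - 51*c^3 + 5*c^2 + 151*c + 68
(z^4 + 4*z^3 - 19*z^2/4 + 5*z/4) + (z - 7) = z^4 + 4*z^3 - 19*z^2/4 + 9*z/4 - 7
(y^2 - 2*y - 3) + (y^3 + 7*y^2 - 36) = y^3 + 8*y^2 - 2*y - 39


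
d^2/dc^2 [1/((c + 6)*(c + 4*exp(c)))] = 2*(-2*(c + 6)^2*(c + 4*exp(c))*exp(c) + (c + 6)^2*(4*exp(c) + 1)^2 + (c + 6)*(c + 4*exp(c))*(4*exp(c) + 1) + (c + 4*exp(c))^2)/((c + 6)^3*(c + 4*exp(c))^3)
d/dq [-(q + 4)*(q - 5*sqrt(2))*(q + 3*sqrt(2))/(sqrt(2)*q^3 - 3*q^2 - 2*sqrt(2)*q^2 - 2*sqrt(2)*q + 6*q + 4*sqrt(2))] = (-q^4 + 6*sqrt(2)*q^4 - 56*sqrt(2)*q^3 - 44*q^3 - 268*sqrt(2)*q^2 + 90*q^2 + 448*sqrt(2)*q + 752*q - 656 + 360*sqrt(2))/(2*q^6 - 6*sqrt(2)*q^5 - 8*q^5 + 9*q^4 + 24*sqrt(2)*q^4 - 12*sqrt(2)*q^3 - 4*q^3 - 48*sqrt(2)*q^2 + 12*q^2 - 32*q + 48*sqrt(2)*q + 32)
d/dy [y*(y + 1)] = 2*y + 1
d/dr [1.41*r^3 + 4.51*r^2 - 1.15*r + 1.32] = 4.23*r^2 + 9.02*r - 1.15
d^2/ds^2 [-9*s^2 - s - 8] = -18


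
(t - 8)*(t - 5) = t^2 - 13*t + 40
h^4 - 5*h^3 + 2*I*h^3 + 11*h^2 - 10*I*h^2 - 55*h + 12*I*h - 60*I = (h - 5)*(h - 3*I)*(h + I)*(h + 4*I)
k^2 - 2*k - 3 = (k - 3)*(k + 1)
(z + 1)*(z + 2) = z^2 + 3*z + 2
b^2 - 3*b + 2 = (b - 2)*(b - 1)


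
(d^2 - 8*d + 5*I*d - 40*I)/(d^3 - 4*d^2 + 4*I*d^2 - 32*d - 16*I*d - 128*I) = (d + 5*I)/(d^2 + 4*d*(1 + I) + 16*I)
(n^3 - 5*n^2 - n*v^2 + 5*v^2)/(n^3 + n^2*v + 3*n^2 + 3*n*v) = (n^2 - n*v - 5*n + 5*v)/(n*(n + 3))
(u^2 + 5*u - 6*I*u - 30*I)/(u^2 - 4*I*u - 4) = (u^2 + u*(5 - 6*I) - 30*I)/(u^2 - 4*I*u - 4)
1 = 1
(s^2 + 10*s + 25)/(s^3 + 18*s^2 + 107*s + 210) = (s + 5)/(s^2 + 13*s + 42)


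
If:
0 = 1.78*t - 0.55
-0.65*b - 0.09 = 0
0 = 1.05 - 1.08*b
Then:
No Solution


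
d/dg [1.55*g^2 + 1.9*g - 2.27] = 3.1*g + 1.9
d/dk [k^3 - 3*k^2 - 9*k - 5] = 3*k^2 - 6*k - 9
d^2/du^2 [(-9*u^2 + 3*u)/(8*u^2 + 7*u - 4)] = 24*(58*u^3 - 72*u^2 + 24*u - 5)/(512*u^6 + 1344*u^5 + 408*u^4 - 1001*u^3 - 204*u^2 + 336*u - 64)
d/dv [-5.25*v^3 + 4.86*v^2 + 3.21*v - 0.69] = -15.75*v^2 + 9.72*v + 3.21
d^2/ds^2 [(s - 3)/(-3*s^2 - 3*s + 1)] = 6*(-3*(s - 3)*(2*s + 1)^2 + (3*s - 2)*(3*s^2 + 3*s - 1))/(3*s^2 + 3*s - 1)^3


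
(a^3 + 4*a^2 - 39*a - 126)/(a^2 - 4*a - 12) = (a^2 + 10*a + 21)/(a + 2)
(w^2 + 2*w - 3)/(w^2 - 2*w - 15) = (w - 1)/(w - 5)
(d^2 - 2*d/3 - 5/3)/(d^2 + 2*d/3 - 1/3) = (3*d - 5)/(3*d - 1)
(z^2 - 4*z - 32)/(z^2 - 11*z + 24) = (z + 4)/(z - 3)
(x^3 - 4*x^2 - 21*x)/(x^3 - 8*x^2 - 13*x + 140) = x*(x + 3)/(x^2 - x - 20)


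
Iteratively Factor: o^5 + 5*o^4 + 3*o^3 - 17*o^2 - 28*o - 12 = (o + 1)*(o^4 + 4*o^3 - o^2 - 16*o - 12) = (o + 1)*(o + 2)*(o^3 + 2*o^2 - 5*o - 6) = (o + 1)^2*(o + 2)*(o^2 + o - 6) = (o + 1)^2*(o + 2)*(o + 3)*(o - 2)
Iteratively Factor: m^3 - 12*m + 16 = (m - 2)*(m^2 + 2*m - 8) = (m - 2)*(m + 4)*(m - 2)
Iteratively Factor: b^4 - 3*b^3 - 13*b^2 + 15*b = (b)*(b^3 - 3*b^2 - 13*b + 15) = b*(b - 1)*(b^2 - 2*b - 15) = b*(b - 1)*(b + 3)*(b - 5)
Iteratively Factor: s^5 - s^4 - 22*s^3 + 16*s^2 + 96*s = (s - 3)*(s^4 + 2*s^3 - 16*s^2 - 32*s) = (s - 3)*(s + 4)*(s^3 - 2*s^2 - 8*s) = s*(s - 3)*(s + 4)*(s^2 - 2*s - 8) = s*(s - 3)*(s + 2)*(s + 4)*(s - 4)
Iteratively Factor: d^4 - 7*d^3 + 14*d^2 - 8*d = (d)*(d^3 - 7*d^2 + 14*d - 8) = d*(d - 2)*(d^2 - 5*d + 4) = d*(d - 4)*(d - 2)*(d - 1)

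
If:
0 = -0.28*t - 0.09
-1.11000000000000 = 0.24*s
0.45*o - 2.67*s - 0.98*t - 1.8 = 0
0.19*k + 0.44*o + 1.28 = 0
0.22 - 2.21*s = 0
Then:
No Solution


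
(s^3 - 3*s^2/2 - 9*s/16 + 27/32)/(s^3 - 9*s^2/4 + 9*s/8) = (s + 3/4)/s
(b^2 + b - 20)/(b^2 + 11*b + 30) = (b - 4)/(b + 6)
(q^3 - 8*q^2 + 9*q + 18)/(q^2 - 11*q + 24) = (q^2 - 5*q - 6)/(q - 8)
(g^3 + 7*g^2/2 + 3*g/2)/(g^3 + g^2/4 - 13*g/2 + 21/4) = 2*g*(2*g + 1)/(4*g^2 - 11*g + 7)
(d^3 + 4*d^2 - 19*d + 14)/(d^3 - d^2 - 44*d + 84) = (d - 1)/(d - 6)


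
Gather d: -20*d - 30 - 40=-20*d - 70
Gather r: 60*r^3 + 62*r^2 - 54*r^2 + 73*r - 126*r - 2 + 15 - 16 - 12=60*r^3 + 8*r^2 - 53*r - 15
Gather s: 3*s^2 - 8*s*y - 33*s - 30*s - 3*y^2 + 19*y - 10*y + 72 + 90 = 3*s^2 + s*(-8*y - 63) - 3*y^2 + 9*y + 162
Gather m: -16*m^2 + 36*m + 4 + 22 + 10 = -16*m^2 + 36*m + 36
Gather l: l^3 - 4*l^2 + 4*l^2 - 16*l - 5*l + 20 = l^3 - 21*l + 20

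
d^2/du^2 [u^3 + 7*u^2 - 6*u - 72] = 6*u + 14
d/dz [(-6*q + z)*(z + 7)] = -6*q + 2*z + 7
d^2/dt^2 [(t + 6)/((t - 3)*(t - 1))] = 2*(t^3 + 18*t^2 - 81*t + 90)/(t^6 - 12*t^5 + 57*t^4 - 136*t^3 + 171*t^2 - 108*t + 27)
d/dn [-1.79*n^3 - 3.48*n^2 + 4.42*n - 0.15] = -5.37*n^2 - 6.96*n + 4.42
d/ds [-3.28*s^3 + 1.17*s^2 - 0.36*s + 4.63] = -9.84*s^2 + 2.34*s - 0.36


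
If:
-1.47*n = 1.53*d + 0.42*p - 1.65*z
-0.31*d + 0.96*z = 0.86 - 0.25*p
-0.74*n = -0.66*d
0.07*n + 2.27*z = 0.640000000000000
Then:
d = -0.15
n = -0.14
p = 2.15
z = 0.29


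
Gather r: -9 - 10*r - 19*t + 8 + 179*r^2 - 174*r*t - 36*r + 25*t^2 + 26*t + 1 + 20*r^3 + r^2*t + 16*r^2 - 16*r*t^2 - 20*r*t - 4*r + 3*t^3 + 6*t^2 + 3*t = 20*r^3 + r^2*(t + 195) + r*(-16*t^2 - 194*t - 50) + 3*t^3 + 31*t^2 + 10*t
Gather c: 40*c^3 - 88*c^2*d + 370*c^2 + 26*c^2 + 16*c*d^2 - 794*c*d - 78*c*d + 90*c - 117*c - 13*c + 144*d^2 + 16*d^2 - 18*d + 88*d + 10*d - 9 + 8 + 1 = 40*c^3 + c^2*(396 - 88*d) + c*(16*d^2 - 872*d - 40) + 160*d^2 + 80*d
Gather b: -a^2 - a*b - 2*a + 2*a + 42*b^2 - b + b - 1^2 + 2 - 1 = -a^2 - a*b + 42*b^2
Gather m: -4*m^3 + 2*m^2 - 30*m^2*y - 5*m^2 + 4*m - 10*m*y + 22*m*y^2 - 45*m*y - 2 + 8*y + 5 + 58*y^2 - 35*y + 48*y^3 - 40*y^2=-4*m^3 + m^2*(-30*y - 3) + m*(22*y^2 - 55*y + 4) + 48*y^3 + 18*y^2 - 27*y + 3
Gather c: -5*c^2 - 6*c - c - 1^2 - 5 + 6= -5*c^2 - 7*c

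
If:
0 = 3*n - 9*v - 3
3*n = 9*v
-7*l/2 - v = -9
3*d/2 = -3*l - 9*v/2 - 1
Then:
No Solution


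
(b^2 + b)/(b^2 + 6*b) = (b + 1)/(b + 6)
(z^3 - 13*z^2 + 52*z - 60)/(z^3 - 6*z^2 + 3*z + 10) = (z - 6)/(z + 1)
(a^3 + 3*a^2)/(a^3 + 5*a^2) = (a + 3)/(a + 5)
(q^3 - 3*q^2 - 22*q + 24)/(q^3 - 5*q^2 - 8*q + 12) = (q + 4)/(q + 2)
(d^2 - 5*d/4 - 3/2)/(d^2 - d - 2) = (d + 3/4)/(d + 1)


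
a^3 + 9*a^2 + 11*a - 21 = (a - 1)*(a + 3)*(a + 7)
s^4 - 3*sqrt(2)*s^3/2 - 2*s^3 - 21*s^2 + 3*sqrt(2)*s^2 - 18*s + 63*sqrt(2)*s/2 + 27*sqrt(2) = (s - 6)*(s + 1)*(s + 3)*(s - 3*sqrt(2)/2)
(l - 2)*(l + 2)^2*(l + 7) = l^4 + 9*l^3 + 10*l^2 - 36*l - 56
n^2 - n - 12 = (n - 4)*(n + 3)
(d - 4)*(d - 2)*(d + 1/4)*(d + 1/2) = d^4 - 21*d^3/4 + 29*d^2/8 + 21*d/4 + 1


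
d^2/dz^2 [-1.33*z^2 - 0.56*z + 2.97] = -2.66000000000000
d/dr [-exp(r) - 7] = -exp(r)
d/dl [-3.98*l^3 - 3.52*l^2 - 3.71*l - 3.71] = -11.94*l^2 - 7.04*l - 3.71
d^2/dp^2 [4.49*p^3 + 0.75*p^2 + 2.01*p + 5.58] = 26.94*p + 1.5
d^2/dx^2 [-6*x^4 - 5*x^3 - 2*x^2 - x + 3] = -72*x^2 - 30*x - 4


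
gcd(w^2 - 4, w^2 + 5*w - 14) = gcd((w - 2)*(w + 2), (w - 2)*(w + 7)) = w - 2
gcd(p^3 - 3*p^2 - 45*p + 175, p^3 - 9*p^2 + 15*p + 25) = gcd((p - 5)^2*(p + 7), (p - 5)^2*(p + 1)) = p^2 - 10*p + 25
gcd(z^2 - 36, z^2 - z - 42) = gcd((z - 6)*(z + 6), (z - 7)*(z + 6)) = z + 6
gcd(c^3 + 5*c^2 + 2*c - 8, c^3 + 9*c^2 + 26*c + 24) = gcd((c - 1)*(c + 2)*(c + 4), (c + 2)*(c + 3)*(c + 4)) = c^2 + 6*c + 8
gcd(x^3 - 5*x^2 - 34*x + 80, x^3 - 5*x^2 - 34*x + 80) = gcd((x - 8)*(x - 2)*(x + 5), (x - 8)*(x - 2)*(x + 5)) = x^3 - 5*x^2 - 34*x + 80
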